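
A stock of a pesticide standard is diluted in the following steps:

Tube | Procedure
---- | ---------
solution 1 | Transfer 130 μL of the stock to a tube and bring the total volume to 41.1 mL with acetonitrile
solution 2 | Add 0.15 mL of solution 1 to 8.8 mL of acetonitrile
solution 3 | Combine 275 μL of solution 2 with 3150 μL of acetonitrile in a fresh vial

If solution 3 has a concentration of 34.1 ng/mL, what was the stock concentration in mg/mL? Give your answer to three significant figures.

8.01 mg/mL

Step 1: 130 μL brought to 41.1 mL → factor 41100/130 = 316.15
Step 2: 0.15 mL + 8.8 mL = 8.95 mL total → factor 8.95/0.15 = 59.667
Step 3: 275 μL + 3150 μL = 3425 μL total → factor 3425/275 = 12.455
Overall dilution factor = 316.15 × 59.667 × 12.455 = 2.3494 × 10^5
Stock = 34.1 ng/mL × 2.3494 × 10^5 = 8.011 × 10^6 ng/mL = 8.01 mg/mL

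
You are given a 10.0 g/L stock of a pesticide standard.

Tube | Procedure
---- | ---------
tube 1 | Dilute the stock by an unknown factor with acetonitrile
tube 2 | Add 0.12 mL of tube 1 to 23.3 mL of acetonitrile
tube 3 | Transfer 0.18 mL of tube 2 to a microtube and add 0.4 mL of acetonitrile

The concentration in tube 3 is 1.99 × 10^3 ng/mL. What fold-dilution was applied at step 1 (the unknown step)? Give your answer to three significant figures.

7.99-fold

Step 1: unknown factor x
Step 2: 0.12 mL + 23.3 mL = 23.42 mL total → factor 23.42/0.12 = 195.17
Step 3: 0.18 mL + 0.4 mL = 0.58 mL total → factor 0.58/0.18 = 3.2222
Product of known-step factors = 628.87
Overall factor = 10.0 g/L / (1.99 × 10^3 ng/mL) = 5025.1
x = 5025.1 / 628.87 = 7.99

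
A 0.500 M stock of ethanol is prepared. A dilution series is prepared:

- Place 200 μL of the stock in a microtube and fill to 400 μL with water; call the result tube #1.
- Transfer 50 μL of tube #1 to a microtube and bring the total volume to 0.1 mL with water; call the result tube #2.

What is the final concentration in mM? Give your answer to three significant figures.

Step 1: 200 μL brought to 400 μL → factor 400/200 = 2
Step 2: 50 μL brought to 0.1 mL → factor 100/50 = 2
Overall dilution factor = 2 × 2 = 4
Final = 0.500 M / 4 = 0.1250 M = 125 mM

125 mM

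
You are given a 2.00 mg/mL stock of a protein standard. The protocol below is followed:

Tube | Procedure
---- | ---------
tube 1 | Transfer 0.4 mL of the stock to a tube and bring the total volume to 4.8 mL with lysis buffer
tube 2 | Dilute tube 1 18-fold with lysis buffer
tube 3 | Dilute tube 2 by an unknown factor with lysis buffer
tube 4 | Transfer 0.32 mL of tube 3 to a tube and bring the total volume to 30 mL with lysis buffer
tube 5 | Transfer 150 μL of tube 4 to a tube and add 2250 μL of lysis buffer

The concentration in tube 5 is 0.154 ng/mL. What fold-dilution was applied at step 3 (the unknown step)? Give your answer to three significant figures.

Step 1: 0.4 mL brought to 4.8 mL → factor 4.8/0.4 = 12
Step 2: 18-fold → factor 18
Step 3: unknown factor x
Step 4: 0.32 mL brought to 30 mL → factor 30/0.32 = 93.75
Step 5: 150 μL + 2250 μL = 2400 μL total → factor 2400/150 = 16
Product of known-step factors = 3.24 × 10^5
Overall factor = 2.00 mg/mL / (0.154 ng/mL) = 1.2987 × 10^7
x = 1.2987 × 10^7 / 3.24 × 10^5 = 40.1

40.1-fold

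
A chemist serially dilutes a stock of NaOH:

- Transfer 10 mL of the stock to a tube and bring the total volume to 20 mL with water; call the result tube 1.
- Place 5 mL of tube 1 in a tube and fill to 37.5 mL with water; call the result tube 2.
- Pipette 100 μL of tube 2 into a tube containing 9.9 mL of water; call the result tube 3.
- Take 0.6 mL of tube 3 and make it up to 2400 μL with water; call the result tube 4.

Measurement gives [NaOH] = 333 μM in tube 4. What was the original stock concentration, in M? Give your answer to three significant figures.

Step 1: 10 mL brought to 20 mL → factor 20/10 = 2
Step 2: 5 mL brought to 37.5 mL → factor 37.5/5 = 7.5
Step 3: 100 μL + 9.9 mL = 10000 μL total → factor 10000/100 = 100
Step 4: 0.6 mL brought to 2400 μL → factor 2.4/0.6 = 4
Overall dilution factor = 2 × 7.5 × 100 × 4 = 6000
Stock = 333 μM × 6000 = 1.998 × 10^6 μM = 2.00 M

2.00 M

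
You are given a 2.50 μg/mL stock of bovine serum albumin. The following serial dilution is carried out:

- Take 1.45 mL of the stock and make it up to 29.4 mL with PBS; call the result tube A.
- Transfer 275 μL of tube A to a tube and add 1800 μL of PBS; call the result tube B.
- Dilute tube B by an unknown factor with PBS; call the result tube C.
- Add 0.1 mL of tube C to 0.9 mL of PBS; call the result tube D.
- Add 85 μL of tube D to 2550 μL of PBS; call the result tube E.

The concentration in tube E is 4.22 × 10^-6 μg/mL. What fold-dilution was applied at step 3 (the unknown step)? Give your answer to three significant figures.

12.5-fold

Step 1: 1.45 mL brought to 29.4 mL → factor 29.4/1.45 = 20.276
Step 2: 275 μL + 1800 μL = 2075 μL total → factor 2075/275 = 7.5455
Step 3: unknown factor x
Step 4: 0.1 mL + 0.9 mL = 1 mL total → factor 1/0.1 = 10
Step 5: 85 μL + 2550 μL = 2635 μL total → factor 2635/85 = 31
Product of known-step factors = 47427
Overall factor = 2.50 μg/mL / (4.22 × 10^-6 μg/mL) = 5.9242 × 10^5
x = 5.9242 × 10^5 / 47427 = 12.5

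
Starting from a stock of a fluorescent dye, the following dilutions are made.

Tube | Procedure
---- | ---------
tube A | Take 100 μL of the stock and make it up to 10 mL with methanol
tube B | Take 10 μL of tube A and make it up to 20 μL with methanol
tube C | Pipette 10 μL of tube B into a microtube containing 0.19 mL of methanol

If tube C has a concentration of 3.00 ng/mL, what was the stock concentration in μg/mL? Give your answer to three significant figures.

Step 1: 100 μL brought to 10 mL → factor 10000/100 = 100
Step 2: 10 μL brought to 20 μL → factor 20/10 = 2
Step 3: 10 μL + 0.19 mL = 200 μL total → factor 200/10 = 20
Overall dilution factor = 100 × 2 × 20 = 4000
Stock = 3.00 ng/mL × 4000 = 1.200 × 10^4 ng/mL = 12.0 μg/mL

12.0 μg/mL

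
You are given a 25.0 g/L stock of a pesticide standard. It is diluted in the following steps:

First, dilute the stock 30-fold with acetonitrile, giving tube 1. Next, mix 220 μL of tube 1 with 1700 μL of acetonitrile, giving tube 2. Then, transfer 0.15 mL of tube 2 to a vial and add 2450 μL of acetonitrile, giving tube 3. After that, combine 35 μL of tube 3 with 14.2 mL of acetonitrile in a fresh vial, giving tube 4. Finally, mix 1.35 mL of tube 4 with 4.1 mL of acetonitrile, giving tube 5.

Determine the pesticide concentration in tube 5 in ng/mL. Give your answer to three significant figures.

Step 1: 30-fold → factor 30
Step 2: 220 μL + 1700 μL = 1920 μL total → factor 1920/220 = 8.7273
Step 3: 0.15 mL + 2450 μL = 2.6 mL total → factor 2.6/0.15 = 17.333
Step 4: 35 μL + 14.2 mL = 14235 μL total → factor 14235/35 = 406.71
Step 5: 1.35 mL + 4.1 mL = 5.45 mL total → factor 5.45/1.35 = 4.037
Overall dilution factor = 30 × 8.7273 × 17.333 × 406.71 × 4.037 = 7.4513 × 10^6
Final = 25.0 g/L / 7.4513 × 10^6 = 3.355 × 10^-6 g/L = 3.36 ng/mL

3.36 ng/mL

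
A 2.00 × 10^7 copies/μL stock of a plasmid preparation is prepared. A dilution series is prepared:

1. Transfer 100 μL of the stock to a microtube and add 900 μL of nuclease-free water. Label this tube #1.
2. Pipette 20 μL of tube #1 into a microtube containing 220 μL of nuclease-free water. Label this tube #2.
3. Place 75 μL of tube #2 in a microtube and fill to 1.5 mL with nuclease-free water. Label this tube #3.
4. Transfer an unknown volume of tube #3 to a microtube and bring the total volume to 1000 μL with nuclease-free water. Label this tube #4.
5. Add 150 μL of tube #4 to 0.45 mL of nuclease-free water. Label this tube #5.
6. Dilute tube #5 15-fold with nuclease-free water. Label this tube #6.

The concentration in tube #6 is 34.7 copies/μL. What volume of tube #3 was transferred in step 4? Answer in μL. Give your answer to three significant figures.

250 μL

Step 1: 100 μL + 900 μL = 1000 μL total → factor 1000/100 = 10
Step 2: 20 μL + 220 μL = 240 μL total → factor 240/20 = 12
Step 3: 75 μL brought to 1.5 mL → factor 1500/75 = 20
Step 4: v brought to 1000 μL → factor = 1000 μL/v
Step 5: 150 μL + 0.45 mL = 600 μL total → factor 600/150 = 4
Step 6: 15-fold → factor 15
Product of known-step factors = 1.44 × 10^5
Overall factor = 2.00 × 10^7 copies/μL / (34.7 copies/μL) = 5.7637 × 10^5
Step-4 factor = 5.7637 × 10^5 / 1.44 × 10^5 = 4.0026
v = 1000 μL / 4.0026 = 250 μL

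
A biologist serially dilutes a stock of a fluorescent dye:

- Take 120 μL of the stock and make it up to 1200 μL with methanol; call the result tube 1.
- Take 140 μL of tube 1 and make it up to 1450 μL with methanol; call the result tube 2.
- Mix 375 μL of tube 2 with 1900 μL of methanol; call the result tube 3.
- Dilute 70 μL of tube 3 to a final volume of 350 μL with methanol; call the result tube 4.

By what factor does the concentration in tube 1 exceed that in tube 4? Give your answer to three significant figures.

314

Step 1: 120 μL brought to 1200 μL → factor 1200/120 = 10
Step 2: 140 μL brought to 1450 μL → factor 1450/140 = 10.357
Step 3: 375 μL + 1900 μL = 2275 μL total → factor 2275/375 = 6.0667
Step 4: 70 μL brought to 350 μL → factor 350/70 = 5
Dilution factor to tube 1 = 10; to tube 4 = 3141.7
[tube 1]/[tube 4] = (factor to tube 4)/(factor to tube 1) = 3141.7/10 = 314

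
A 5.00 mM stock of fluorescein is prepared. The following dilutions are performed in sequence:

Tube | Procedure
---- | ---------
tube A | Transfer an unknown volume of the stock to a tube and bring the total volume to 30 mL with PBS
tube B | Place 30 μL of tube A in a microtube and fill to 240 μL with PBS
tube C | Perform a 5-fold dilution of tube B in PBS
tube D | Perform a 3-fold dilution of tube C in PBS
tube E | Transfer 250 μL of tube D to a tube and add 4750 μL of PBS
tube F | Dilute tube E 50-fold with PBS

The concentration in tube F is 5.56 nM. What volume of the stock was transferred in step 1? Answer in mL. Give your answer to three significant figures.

Step 1: v brought to 30 mL → factor = 30 mL/v
Step 2: 30 μL brought to 240 μL → factor 240/30 = 8
Step 3: 5-fold → factor 5
Step 4: 3-fold → factor 3
Step 5: 250 μL + 4750 μL = 5000 μL total → factor 5000/250 = 20
Step 6: 50-fold → factor 50
Product of known-step factors = 1.2 × 10^5
Overall factor = 5.00 mM / (5.56 nM) = 8.9928 × 10^5
Step-1 factor = 8.9928 × 10^5 / 1.2 × 10^5 = 7.494
v = 30 mL / 7.494 = 4.00 mL

4.00 mL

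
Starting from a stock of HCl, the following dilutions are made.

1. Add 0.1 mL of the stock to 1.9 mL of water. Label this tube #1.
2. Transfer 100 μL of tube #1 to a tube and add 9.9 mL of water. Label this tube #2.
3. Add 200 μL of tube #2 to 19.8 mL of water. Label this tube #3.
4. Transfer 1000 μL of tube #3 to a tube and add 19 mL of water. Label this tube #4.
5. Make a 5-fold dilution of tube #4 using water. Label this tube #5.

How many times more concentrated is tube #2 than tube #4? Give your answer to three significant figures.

2.00 × 10^3

Step 1: 0.1 mL + 1.9 mL = 2 mL total → factor 2/0.1 = 20
Step 2: 100 μL + 9.9 mL = 10000 μL total → factor 10000/100 = 100
Step 3: 200 μL + 19.8 mL = 20000 μL total → factor 20000/200 = 100
Step 4: 1000 μL + 19 mL = 20000 μL total → factor 20000/1000 = 20
Dilution factor to tube #2 = 2000; to tube #4 = 4 × 10^6
[tube #2]/[tube #4] = (factor to tube #4)/(factor to tube #2) = 4 × 10^6/2000 = 2.00 × 10^3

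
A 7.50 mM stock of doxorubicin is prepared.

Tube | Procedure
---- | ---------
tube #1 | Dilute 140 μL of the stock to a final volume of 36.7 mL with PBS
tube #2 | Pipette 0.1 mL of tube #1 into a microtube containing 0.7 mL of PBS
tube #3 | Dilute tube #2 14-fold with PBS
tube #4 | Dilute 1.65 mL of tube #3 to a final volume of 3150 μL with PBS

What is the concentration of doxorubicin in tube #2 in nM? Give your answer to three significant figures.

Step 1: 140 μL brought to 36.7 mL → factor 36700/140 = 262.14
Step 2: 0.1 mL + 0.7 mL = 0.8 mL total → factor 0.8/0.1 = 8
Dilution factor through tube #2 = 262.14 × 8 = 2097.1
[tube #2] = 7.50 mM / 2097.1 = 0.003576 mM = 3.58 × 10^3 nM

3.58 × 10^3 nM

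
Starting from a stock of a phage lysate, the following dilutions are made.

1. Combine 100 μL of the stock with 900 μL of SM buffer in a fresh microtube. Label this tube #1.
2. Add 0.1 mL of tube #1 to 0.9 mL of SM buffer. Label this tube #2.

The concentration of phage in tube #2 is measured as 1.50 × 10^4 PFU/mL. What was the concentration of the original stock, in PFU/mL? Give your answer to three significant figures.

1.50 × 10^6 PFU/mL

Step 1: 100 μL + 900 μL = 1000 μL total → factor 1000/100 = 10
Step 2: 0.1 mL + 0.9 mL = 1 mL total → factor 1/0.1 = 10
Overall dilution factor = 10 × 10 = 100
Stock = 1.50 × 10^4 PFU/mL × 100 = 1.50 × 10^6 PFU/mL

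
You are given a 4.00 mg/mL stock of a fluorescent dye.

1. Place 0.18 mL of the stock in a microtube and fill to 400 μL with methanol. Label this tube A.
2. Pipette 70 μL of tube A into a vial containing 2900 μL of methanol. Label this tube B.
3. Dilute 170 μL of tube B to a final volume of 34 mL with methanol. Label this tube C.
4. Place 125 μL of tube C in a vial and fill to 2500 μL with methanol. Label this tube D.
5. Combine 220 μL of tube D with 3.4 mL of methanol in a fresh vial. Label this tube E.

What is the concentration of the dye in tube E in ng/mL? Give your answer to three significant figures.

Step 1: 0.18 mL brought to 400 μL → factor 0.4/0.18 = 2.2222
Step 2: 70 μL + 2900 μL = 2970 μL total → factor 2970/70 = 42.429
Step 3: 170 μL brought to 34 mL → factor 34000/170 = 200
Step 4: 125 μL brought to 2500 μL → factor 2500/125 = 20
Step 5: 220 μL + 3.4 mL = 3620 μL total → factor 3620/220 = 16.455
Overall dilution factor = 2.2222 × 42.429 × 200 × 20 × 16.455 = 6.2057 × 10^6
Final = 4.00 mg/mL / 6.2057 × 10^6 = 6.446 × 10^-7 mg/mL = 0.645 ng/mL

0.645 ng/mL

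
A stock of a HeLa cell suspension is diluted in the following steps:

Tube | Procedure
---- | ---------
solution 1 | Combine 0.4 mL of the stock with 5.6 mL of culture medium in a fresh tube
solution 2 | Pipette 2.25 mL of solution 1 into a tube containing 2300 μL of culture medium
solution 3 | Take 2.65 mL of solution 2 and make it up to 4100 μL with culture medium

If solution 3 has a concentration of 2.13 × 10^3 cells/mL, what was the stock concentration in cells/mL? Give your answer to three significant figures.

Step 1: 0.4 mL + 5.6 mL = 6 mL total → factor 6/0.4 = 15
Step 2: 2.25 mL + 2300 μL = 4.55 mL total → factor 4.55/2.25 = 2.0222
Step 3: 2.65 mL brought to 4100 μL → factor 4.1/2.65 = 1.5472
Overall dilution factor = 15 × 2.0222 × 1.5472 = 46.931
Stock = 2.13 × 10^3 cells/mL × 46.931 = 1.00 × 10^5 cells/mL

1.00 × 10^5 cells/mL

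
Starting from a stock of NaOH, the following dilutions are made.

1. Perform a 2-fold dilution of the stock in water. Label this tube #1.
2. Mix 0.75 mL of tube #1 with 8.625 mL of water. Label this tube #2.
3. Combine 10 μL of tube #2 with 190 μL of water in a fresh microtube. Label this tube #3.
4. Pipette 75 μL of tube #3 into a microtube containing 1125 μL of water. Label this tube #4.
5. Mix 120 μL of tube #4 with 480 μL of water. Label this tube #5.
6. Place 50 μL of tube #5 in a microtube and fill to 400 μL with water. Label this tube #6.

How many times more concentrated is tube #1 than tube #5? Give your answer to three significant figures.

2.00 × 10^4

Step 1: 2-fold → factor 2
Step 2: 0.75 mL + 8.625 mL = 9.375 mL total → factor 9.375/0.75 = 12.5
Step 3: 10 μL + 190 μL = 200 μL total → factor 200/10 = 20
Step 4: 75 μL + 1125 μL = 1200 μL total → factor 1200/75 = 16
Step 5: 120 μL + 480 μL = 600 μL total → factor 600/120 = 5
Dilution factor to tube #1 = 2; to tube #5 = 40000
[tube #1]/[tube #5] = (factor to tube #5)/(factor to tube #1) = 40000/2 = 2.00 × 10^4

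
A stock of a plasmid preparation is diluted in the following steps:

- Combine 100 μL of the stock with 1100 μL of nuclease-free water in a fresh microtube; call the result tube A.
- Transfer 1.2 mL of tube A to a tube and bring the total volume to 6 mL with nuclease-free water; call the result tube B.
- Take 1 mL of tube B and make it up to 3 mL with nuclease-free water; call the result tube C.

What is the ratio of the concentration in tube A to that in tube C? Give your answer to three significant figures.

15.0

Step 1: 100 μL + 1100 μL = 1200 μL total → factor 1200/100 = 12
Step 2: 1.2 mL brought to 6 mL → factor 6/1.2 = 5
Step 3: 1 mL brought to 3 mL → factor 3/1 = 3
Dilution factor to tube A = 12; to tube C = 180
[tube A]/[tube C] = (factor to tube C)/(factor to tube A) = 180/12 = 15.0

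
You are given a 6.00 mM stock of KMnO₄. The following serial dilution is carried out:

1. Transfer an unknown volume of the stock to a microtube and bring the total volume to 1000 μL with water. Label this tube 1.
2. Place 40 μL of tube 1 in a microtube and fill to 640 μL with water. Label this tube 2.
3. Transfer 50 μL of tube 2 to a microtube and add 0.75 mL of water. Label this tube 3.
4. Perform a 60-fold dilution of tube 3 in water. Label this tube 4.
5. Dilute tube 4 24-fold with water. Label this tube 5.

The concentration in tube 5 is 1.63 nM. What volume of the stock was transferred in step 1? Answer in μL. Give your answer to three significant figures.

Step 1: v brought to 1000 μL → factor = 1000 μL/v
Step 2: 40 μL brought to 640 μL → factor 640/40 = 16
Step 3: 50 μL + 0.75 mL = 800 μL total → factor 800/50 = 16
Step 4: 60-fold → factor 60
Step 5: 24-fold → factor 24
Product of known-step factors = 3.6864 × 10^5
Overall factor = 6.00 mM / (1.63 nM) = 3.681 × 10^6
Step-1 factor = 3.681 × 10^6 / 3.6864 × 10^5 = 9.9853
v = 1000 μL / 9.9853 = 100 μL

100 μL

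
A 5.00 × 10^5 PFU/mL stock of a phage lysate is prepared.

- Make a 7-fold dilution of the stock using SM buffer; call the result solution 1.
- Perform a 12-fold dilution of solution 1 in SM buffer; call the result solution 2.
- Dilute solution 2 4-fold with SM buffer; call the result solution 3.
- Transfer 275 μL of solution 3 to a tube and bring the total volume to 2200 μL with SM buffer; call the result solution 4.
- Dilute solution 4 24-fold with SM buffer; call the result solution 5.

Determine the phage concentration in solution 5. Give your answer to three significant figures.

7.75 PFU/mL

Step 1: 7-fold → factor 7
Step 2: 12-fold → factor 12
Step 3: 4-fold → factor 4
Step 4: 275 μL brought to 2200 μL → factor 2200/275 = 8
Step 5: 24-fold → factor 24
Overall dilution factor = 7 × 12 × 4 × 8 × 24 = 64512
Final = 5.00 × 10^5 PFU/mL / 64512 = 7.75 PFU/mL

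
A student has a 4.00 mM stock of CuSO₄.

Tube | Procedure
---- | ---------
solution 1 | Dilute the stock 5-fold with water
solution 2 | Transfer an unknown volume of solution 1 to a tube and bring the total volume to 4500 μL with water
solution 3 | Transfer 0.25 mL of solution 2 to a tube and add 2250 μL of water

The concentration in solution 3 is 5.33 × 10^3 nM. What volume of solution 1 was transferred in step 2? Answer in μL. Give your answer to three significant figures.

Step 1: 5-fold → factor 5
Step 2: v brought to 4500 μL → factor = 4500 μL/v
Step 3: 0.25 mL + 2250 μL = 2.5 mL total → factor 2.5/0.25 = 10
Product of known-step factors = 50
Overall factor = 4.00 mM / (5.33 × 10^3 nM) = 750.47
Step-2 factor = 750.47 / 50 = 15.009
v = 4500 μL / 15.009 = 300 μL

300 μL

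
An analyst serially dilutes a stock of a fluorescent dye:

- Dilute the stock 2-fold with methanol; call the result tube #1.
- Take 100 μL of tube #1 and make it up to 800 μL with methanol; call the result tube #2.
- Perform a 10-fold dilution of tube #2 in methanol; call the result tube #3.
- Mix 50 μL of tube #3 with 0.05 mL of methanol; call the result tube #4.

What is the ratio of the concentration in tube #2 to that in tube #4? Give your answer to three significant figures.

Step 1: 2-fold → factor 2
Step 2: 100 μL brought to 800 μL → factor 800/100 = 8
Step 3: 10-fold → factor 10
Step 4: 50 μL + 0.05 mL = 100 μL total → factor 100/50 = 2
Dilution factor to tube #2 = 16; to tube #4 = 320
[tube #2]/[tube #4] = (factor to tube #4)/(factor to tube #2) = 320/16 = 20.0

20.0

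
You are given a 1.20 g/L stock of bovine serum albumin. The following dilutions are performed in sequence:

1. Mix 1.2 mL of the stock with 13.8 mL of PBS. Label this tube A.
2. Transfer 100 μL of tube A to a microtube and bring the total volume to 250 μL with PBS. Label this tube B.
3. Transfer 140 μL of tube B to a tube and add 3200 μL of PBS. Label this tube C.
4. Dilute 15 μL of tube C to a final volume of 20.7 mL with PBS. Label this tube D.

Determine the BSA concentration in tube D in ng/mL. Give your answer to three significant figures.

1.17 ng/mL

Step 1: 1.2 mL + 13.8 mL = 15 mL total → factor 15/1.2 = 12.5
Step 2: 100 μL brought to 250 μL → factor 250/100 = 2.5
Step 3: 140 μL + 3200 μL = 3340 μL total → factor 3340/140 = 23.857
Step 4: 15 μL brought to 20.7 mL → factor 20700/15 = 1380
Overall dilution factor = 12.5 × 2.5 × 23.857 × 1380 = 1.0288 × 10^6
Final = 1.20 g/L / 1.0288 × 10^6 = 1.166 × 10^-6 g/L = 1.17 ng/mL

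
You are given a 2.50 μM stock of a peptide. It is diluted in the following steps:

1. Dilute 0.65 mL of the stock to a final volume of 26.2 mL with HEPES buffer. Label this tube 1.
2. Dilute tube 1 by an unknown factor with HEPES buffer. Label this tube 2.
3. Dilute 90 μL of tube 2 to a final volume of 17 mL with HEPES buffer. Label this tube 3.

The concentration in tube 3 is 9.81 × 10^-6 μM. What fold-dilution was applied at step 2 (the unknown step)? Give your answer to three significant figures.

33.5-fold

Step 1: 0.65 mL brought to 26.2 mL → factor 26.2/0.65 = 40.308
Step 2: unknown factor x
Step 3: 90 μL brought to 17 mL → factor 17000/90 = 188.89
Product of known-step factors = 7613.7
Overall factor = 2.50 μM / (9.81 × 10^-6 μM) = 2.5484 × 10^5
x = 2.5484 × 10^5 / 7613.7 = 33.5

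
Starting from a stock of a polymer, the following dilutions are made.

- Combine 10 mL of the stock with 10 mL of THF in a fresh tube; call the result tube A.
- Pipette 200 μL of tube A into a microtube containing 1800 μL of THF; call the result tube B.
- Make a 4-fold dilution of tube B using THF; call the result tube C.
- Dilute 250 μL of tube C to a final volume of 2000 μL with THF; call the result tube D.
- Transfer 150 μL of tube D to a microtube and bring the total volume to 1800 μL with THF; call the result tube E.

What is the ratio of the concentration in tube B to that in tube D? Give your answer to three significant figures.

Step 1: 10 mL + 10 mL = 20 mL total → factor 20/10 = 2
Step 2: 200 μL + 1800 μL = 2000 μL total → factor 2000/200 = 10
Step 3: 4-fold → factor 4
Step 4: 250 μL brought to 2000 μL → factor 2000/250 = 8
Dilution factor to tube B = 20; to tube D = 640
[tube B]/[tube D] = (factor to tube D)/(factor to tube B) = 640/20 = 32.0

32.0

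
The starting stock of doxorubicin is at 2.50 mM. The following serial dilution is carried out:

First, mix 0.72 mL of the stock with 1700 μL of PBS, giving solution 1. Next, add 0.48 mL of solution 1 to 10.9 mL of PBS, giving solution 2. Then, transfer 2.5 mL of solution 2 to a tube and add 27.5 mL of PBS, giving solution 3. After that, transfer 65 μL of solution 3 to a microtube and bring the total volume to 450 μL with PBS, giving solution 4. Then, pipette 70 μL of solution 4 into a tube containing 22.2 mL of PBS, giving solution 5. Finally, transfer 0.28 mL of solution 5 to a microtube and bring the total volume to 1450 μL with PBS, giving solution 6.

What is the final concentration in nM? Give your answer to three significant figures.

Step 1: 0.72 mL + 1700 μL = 2.42 mL total → factor 2.42/0.72 = 3.3611
Step 2: 0.48 mL + 10.9 mL = 11.38 mL total → factor 11.38/0.48 = 23.708
Step 3: 2.5 mL + 27.5 mL = 30 mL total → factor 30/2.5 = 12
Step 4: 65 μL brought to 450 μL → factor 450/65 = 6.9231
Step 5: 70 μL + 22.2 mL = 22270 μL total → factor 22270/70 = 318.14
Step 6: 0.28 mL brought to 1450 μL → factor 1.45/0.28 = 5.1786
Overall dilution factor = 3.3611 × 23.708 × 12 × 6.9231 × 318.14 × 5.1786 = 1.0907 × 10^7
Final = 2.50 mM / 1.0907 × 10^7 = 2.292 × 10^-7 mM = 0.229 nM

0.229 nM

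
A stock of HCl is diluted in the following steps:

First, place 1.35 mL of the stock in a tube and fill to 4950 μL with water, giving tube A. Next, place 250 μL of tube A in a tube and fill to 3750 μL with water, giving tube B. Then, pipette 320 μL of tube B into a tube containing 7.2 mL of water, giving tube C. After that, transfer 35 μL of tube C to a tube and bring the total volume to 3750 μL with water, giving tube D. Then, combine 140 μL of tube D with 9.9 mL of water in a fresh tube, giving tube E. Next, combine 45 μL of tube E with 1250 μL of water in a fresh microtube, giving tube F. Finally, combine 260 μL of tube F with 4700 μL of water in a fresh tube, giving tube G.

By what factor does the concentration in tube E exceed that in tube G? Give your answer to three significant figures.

549

Step 1: 1.35 mL brought to 4950 μL → factor 4.95/1.35 = 3.6667
Step 2: 250 μL brought to 3750 μL → factor 3750/250 = 15
Step 3: 320 μL + 7.2 mL = 7520 μL total → factor 7520/320 = 23.5
Step 4: 35 μL brought to 3750 μL → factor 3750/35 = 107.14
Step 5: 140 μL + 9.9 mL = 10040 μL total → factor 10040/140 = 71.714
Step 6: 45 μL + 1250 μL = 1295 μL total → factor 1295/45 = 28.778
Step 7: 260 μL + 4700 μL = 4960 μL total → factor 4960/260 = 19.077
Dilution factor to tube E = 9.9311 × 10^6; to tube G = 5.4521 × 10^9
[tube E]/[tube G] = (factor to tube G)/(factor to tube E) = 5.4521 × 10^9/9.9311 × 10^6 = 549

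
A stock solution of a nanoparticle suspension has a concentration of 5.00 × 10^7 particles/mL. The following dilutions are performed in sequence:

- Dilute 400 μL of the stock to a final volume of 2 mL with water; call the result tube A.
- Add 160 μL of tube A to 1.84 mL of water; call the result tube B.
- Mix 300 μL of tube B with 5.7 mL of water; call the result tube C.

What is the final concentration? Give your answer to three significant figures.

Step 1: 400 μL brought to 2 mL → factor 2000/400 = 5
Step 2: 160 μL + 1.84 mL = 2000 μL total → factor 2000/160 = 12.5
Step 3: 300 μL + 5.7 mL = 6000 μL total → factor 6000/300 = 20
Overall dilution factor = 5 × 12.5 × 20 = 1250
Final = 5.00 × 10^7 particles/mL / 1250 = 4.00 × 10^4 particles/mL

4.00 × 10^4 particles/mL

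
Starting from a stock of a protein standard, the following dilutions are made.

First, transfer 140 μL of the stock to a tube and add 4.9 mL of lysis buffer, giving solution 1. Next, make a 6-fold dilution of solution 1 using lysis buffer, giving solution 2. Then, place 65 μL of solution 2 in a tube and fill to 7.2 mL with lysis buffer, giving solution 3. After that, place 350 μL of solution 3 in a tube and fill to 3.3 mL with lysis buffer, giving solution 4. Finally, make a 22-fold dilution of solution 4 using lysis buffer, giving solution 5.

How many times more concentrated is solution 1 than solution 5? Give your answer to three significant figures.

Step 1: 140 μL + 4.9 mL = 5040 μL total → factor 5040/140 = 36
Step 2: 6-fold → factor 6
Step 3: 65 μL brought to 7.2 mL → factor 7200/65 = 110.77
Step 4: 350 μL brought to 3.3 mL → factor 3300/350 = 9.4286
Step 5: 22-fold → factor 22
Dilution factor to solution 1 = 36; to solution 5 = 4.963 × 10^6
[solution 1]/[solution 5] = (factor to solution 5)/(factor to solution 1) = 4.963 × 10^6/36 = 1.38 × 10^5

1.38 × 10^5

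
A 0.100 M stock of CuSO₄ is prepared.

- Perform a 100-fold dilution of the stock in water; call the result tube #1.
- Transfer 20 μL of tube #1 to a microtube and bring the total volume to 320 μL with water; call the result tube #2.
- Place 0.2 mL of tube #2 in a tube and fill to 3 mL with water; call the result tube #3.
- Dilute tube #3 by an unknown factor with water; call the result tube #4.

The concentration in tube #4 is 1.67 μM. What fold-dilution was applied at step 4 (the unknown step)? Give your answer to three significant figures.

Step 1: 100-fold → factor 100
Step 2: 20 μL brought to 320 μL → factor 320/20 = 16
Step 3: 0.2 mL brought to 3 mL → factor 3/0.2 = 15
Step 4: unknown factor x
Product of known-step factors = 24000
Overall factor = 0.100 M / (1.67 μM) = 59880
x = 59880 / 24000 = 2.50

2.50-fold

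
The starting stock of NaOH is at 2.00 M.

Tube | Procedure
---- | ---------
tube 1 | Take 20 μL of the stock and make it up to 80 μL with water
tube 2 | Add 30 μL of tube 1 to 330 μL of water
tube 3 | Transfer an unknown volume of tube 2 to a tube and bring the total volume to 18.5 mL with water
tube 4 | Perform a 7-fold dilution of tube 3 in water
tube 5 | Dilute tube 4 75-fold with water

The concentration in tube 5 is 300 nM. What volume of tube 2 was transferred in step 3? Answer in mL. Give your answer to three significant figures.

0.0699 mL

Step 1: 20 μL brought to 80 μL → factor 80/20 = 4
Step 2: 30 μL + 330 μL = 360 μL total → factor 360/30 = 12
Step 3: v brought to 18.5 mL → factor = 18.5 mL/v
Step 4: 7-fold → factor 7
Step 5: 75-fold → factor 75
Product of known-step factors = 25200
Overall factor = 2.00 M / (300 nM) = 6.6667 × 10^6
Step-3 factor = 6.6667 × 10^6 / 25200 = 264.55
v = 18.5 mL / 264.55 = 0.0699 mL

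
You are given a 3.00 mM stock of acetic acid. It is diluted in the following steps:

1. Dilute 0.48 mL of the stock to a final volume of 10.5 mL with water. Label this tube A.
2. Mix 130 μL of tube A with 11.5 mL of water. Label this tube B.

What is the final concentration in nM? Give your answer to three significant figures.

1.53 × 10^3 nM

Step 1: 0.48 mL brought to 10.5 mL → factor 10.5/0.48 = 21.875
Step 2: 130 μL + 11.5 mL = 11630 μL total → factor 11630/130 = 89.462
Overall dilution factor = 21.875 × 89.462 = 1957
Final = 3.00 mM / 1957 = 0.001533 mM = 1.53 × 10^3 nM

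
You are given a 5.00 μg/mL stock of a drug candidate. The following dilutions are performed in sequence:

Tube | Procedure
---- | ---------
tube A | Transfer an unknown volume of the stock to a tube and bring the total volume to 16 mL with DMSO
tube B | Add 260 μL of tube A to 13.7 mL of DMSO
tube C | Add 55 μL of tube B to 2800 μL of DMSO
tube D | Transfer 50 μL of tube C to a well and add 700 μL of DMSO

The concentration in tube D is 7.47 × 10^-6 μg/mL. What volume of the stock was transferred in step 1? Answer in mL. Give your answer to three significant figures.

Step 1: v brought to 16 mL → factor = 16 mL/v
Step 2: 260 μL + 13.7 mL = 13960 μL total → factor 13960/260 = 53.692
Step 3: 55 μL + 2800 μL = 2855 μL total → factor 2855/55 = 51.909
Step 4: 50 μL + 700 μL = 750 μL total → factor 750/50 = 15
Product of known-step factors = 41807
Overall factor = 5.00 μg/mL / (7.47 × 10^-6 μg/mL) = 6.6934 × 10^5
Step-1 factor = 6.6934 × 10^5 / 41807 = 16.01
v = 16 mL / 16.01 = 0.999 mL

0.999 mL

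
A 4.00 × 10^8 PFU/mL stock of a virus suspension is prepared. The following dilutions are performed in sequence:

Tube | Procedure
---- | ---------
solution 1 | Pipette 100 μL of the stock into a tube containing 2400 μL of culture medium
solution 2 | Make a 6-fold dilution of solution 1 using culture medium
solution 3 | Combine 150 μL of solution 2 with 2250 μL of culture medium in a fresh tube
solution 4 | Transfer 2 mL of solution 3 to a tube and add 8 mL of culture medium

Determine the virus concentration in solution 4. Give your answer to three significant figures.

3.33 × 10^4 PFU/mL

Step 1: 100 μL + 2400 μL = 2500 μL total → factor 2500/100 = 25
Step 2: 6-fold → factor 6
Step 3: 150 μL + 2250 μL = 2400 μL total → factor 2400/150 = 16
Step 4: 2 mL + 8 mL = 10 mL total → factor 10/2 = 5
Overall dilution factor = 25 × 6 × 16 × 5 = 12000
Final = 4.00 × 10^8 PFU/mL / 12000 = 3.33 × 10^4 PFU/mL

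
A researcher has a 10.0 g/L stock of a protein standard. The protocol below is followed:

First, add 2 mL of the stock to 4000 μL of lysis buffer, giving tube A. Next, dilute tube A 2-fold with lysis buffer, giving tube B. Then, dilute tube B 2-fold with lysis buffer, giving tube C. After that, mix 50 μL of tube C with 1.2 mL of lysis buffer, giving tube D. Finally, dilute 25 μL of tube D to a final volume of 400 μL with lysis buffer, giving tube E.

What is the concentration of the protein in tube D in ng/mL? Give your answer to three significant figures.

Step 1: 2 mL + 4000 μL = 6 mL total → factor 6/2 = 3
Step 2: 2-fold → factor 2
Step 3: 2-fold → factor 2
Step 4: 50 μL + 1.2 mL = 1250 μL total → factor 1250/50 = 25
Dilution factor through tube D = 3 × 2 × 2 × 25 = 300
[tube D] = 10.0 g/L / 300 = 0.03333 g/L = 3.33 × 10^4 ng/mL

3.33 × 10^4 ng/mL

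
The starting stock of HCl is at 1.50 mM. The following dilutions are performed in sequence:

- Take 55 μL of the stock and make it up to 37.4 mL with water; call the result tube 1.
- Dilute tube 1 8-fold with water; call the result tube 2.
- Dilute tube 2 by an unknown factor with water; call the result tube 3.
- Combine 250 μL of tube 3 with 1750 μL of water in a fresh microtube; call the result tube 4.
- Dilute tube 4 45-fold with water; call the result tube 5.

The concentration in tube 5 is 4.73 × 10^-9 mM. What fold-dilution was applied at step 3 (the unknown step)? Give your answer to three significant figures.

162-fold

Step 1: 55 μL brought to 37.4 mL → factor 37400/55 = 680
Step 2: 8-fold → factor 8
Step 3: unknown factor x
Step 4: 250 μL + 1750 μL = 2000 μL total → factor 2000/250 = 8
Step 5: 45-fold → factor 45
Product of known-step factors = 1.9584 × 10^6
Overall factor = 1.50 mM / (4.73 × 10^-9 mM) = 3.1712 × 10^8
x = 3.1712 × 10^8 / 1.9584 × 10^6 = 162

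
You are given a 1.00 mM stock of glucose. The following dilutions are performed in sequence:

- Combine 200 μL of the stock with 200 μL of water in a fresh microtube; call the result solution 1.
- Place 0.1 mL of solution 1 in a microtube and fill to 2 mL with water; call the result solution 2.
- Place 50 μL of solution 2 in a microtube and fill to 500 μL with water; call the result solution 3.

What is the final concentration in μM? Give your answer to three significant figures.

2.50 μM

Step 1: 200 μL + 200 μL = 400 μL total → factor 400/200 = 2
Step 2: 0.1 mL brought to 2 mL → factor 2/0.1 = 20
Step 3: 50 μL brought to 500 μL → factor 500/50 = 10
Overall dilution factor = 2 × 20 × 10 = 400
Final = 1.00 mM / 400 = 0.002500 mM = 2.50 μM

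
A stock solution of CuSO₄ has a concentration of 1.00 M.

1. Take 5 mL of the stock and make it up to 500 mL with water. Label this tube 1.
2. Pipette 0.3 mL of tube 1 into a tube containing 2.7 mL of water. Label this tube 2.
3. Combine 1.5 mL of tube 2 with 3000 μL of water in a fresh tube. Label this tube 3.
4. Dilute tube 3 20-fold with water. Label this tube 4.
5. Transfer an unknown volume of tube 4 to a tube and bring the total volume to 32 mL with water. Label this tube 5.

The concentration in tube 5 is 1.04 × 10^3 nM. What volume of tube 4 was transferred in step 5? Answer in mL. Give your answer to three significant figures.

2.00 mL

Step 1: 5 mL brought to 500 mL → factor 500/5 = 100
Step 2: 0.3 mL + 2.7 mL = 3 mL total → factor 3/0.3 = 10
Step 3: 1.5 mL + 3000 μL = 4.5 mL total → factor 4.5/1.5 = 3
Step 4: 20-fold → factor 20
Step 5: v brought to 32 mL → factor = 32 mL/v
Product of known-step factors = 60000
Overall factor = 1.00 M / (1.04 × 10^3 nM) = 9.6154 × 10^5
Step-5 factor = 9.6154 × 10^5 / 60000 = 16.026
v = 32 mL / 16.026 = 2.00 mL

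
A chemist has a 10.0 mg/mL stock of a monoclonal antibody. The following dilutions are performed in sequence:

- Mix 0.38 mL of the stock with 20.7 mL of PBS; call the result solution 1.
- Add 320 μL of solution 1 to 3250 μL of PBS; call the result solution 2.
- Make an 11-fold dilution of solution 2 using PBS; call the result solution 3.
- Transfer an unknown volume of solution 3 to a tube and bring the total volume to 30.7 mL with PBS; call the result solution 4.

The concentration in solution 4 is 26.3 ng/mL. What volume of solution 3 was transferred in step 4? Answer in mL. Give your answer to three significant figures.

Step 1: 0.38 mL + 20.7 mL = 21.08 mL total → factor 21.08/0.38 = 55.474
Step 2: 320 μL + 3250 μL = 3570 μL total → factor 3570/320 = 11.156
Step 3: 11-fold → factor 11
Step 4: v brought to 30.7 mL → factor = 30.7 mL/v
Product of known-step factors = 6807.7
Overall factor = 10.0 mg/mL / (26.3 ng/mL) = 3.8023 × 10^5
Step-4 factor = 3.8023 × 10^5 / 6807.7 = 55.853
v = 30.7 mL / 55.853 = 0.550 mL

0.550 mL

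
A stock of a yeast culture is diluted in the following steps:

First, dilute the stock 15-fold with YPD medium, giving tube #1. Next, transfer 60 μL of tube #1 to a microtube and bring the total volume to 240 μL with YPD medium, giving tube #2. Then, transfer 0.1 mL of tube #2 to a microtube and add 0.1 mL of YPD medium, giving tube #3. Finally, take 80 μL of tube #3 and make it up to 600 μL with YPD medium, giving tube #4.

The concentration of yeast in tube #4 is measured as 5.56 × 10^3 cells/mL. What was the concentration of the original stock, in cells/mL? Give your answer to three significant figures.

5.00 × 10^6 cells/mL

Step 1: 15-fold → factor 15
Step 2: 60 μL brought to 240 μL → factor 240/60 = 4
Step 3: 0.1 mL + 0.1 mL = 0.2 mL total → factor 0.2/0.1 = 2
Step 4: 80 μL brought to 600 μL → factor 600/80 = 7.5
Overall dilution factor = 15 × 4 × 2 × 7.5 = 900
Stock = 5.56 × 10^3 cells/mL × 900 = 5.00 × 10^6 cells/mL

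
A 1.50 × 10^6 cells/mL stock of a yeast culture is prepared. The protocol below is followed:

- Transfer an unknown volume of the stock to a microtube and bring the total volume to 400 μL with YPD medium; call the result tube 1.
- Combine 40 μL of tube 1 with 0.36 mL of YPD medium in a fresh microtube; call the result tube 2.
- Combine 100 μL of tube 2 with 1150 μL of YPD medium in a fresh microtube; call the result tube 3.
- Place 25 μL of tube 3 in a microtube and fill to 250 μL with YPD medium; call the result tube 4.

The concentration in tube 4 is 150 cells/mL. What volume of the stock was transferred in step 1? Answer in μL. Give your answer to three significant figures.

50.0 μL

Step 1: v brought to 400 μL → factor = 400 μL/v
Step 2: 40 μL + 0.36 mL = 400 μL total → factor 400/40 = 10
Step 3: 100 μL + 1150 μL = 1250 μL total → factor 1250/100 = 12.5
Step 4: 25 μL brought to 250 μL → factor 250/25 = 10
Product of known-step factors = 1250
Overall factor = 1.50 × 10^6 cells/mL / (150 cells/mL) = 10000
Step-1 factor = 10000 / 1250 = 8
v = 400 μL / 8 = 50.0 μL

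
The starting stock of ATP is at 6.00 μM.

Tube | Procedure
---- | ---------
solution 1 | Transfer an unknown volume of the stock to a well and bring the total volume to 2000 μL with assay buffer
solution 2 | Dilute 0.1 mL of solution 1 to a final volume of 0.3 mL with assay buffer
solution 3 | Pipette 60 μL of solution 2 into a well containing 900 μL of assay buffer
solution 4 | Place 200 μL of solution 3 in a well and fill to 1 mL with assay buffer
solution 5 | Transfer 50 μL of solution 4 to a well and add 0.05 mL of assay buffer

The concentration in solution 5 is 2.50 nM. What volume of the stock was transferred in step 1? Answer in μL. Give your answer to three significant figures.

Step 1: v brought to 2000 μL → factor = 2000 μL/v
Step 2: 0.1 mL brought to 0.3 mL → factor 0.3/0.1 = 3
Step 3: 60 μL + 900 μL = 960 μL total → factor 960/60 = 16
Step 4: 200 μL brought to 1 mL → factor 1000/200 = 5
Step 5: 50 μL + 0.05 mL = 100 μL total → factor 100/50 = 2
Product of known-step factors = 480
Overall factor = 6.00 μM / (2.50 nM) = 2400
Step-1 factor = 2400 / 480 = 5
v = 2000 μL / 5 = 400 μL

400 μL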